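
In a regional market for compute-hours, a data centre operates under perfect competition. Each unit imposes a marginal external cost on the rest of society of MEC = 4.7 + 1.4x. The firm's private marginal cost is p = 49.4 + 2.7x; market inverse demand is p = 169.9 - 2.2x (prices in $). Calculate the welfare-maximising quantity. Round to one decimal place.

Social marginal cost = private MC + MEC = 54.1 + 4.1x.
Set SMC = demand: 54.1 + 4.1x = 169.9 - 2.2x → x* = 18.3810.

x* = 18.4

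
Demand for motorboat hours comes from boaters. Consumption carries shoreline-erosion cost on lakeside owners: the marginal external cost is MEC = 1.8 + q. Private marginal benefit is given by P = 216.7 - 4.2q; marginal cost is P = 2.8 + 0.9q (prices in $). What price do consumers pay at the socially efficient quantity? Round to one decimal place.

Social marginal benefit = demand − MEC = 214.9 - 5.2q.
Set SMB = MC: 214.9 - 5.2q = 2.8 + 0.9q → q* = 34.7705.
Consumer price on the demand curve at q*: 216.7 − 4.2×34.7705 = 70.6639.

P = $70.7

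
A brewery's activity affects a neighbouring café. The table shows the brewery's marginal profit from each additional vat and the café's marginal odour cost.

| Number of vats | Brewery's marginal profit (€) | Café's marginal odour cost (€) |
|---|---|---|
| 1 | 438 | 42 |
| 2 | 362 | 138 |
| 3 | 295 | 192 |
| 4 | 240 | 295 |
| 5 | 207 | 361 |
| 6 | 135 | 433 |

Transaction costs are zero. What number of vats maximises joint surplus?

3

Bargaining reaches the level where marginal profit last exceeds marginal odour cost.
That holds through level 3 (295 ≥ 192) but not at 4 (240 < 295).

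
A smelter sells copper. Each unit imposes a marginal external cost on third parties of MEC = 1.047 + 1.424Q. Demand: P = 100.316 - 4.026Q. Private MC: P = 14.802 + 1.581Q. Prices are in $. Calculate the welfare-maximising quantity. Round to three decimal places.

Q* = 12.014

Social marginal cost = private MC + MEC = 15.849 + 3.005Q.
Set SMC = demand: 15.849 + 3.005Q = 100.316 - 4.026Q → Q* = 12.0135.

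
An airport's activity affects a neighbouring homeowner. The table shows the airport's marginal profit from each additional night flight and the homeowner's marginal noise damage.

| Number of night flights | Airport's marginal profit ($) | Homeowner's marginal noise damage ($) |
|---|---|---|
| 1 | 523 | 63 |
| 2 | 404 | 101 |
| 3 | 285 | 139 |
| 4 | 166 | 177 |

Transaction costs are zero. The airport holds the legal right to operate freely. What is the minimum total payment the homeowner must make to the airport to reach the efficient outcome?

Left alone the airport would choose level 4 (marginal profit stays positive).
Efficient level: k* = 3 (marginal profit ≥ marginal noise damage through 3).
The homeowner must at least cover the airport's forgone profit from cutting 4→3: 166 = 166.

$166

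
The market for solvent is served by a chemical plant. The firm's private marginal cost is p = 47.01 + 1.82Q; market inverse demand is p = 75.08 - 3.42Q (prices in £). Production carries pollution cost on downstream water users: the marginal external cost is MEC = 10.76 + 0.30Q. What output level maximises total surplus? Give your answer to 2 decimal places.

Q* = 3.12

Social marginal cost = private MC + MEC = 57.77 + 2.12Q.
Set SMC = demand: 57.77 + 2.12Q = 75.08 - 3.42Q → Q* = 3.1245.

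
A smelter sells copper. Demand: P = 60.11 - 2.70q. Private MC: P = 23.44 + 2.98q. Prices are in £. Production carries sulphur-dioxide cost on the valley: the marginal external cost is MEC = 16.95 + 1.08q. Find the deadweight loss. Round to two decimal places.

Market equilibrium (private): 23.44 + 2.98q = 60.11 - 2.70q → q_m = 6.4560.
Social marginal cost = private MC + MEC = 40.39 + 4.06q.
Set SMC = demand: 40.39 + 4.06q = 60.11 - 2.70q → q* = 2.9172.
The welfare-loss triangle has base |q_m − q*| and height MEC(q_m) (the vertical gap between SMC and demand is zero at q* and MEC at q_m).
DWL = ½ × 3.5388 × 23.9225 = 42.3285.

DWL = £42.33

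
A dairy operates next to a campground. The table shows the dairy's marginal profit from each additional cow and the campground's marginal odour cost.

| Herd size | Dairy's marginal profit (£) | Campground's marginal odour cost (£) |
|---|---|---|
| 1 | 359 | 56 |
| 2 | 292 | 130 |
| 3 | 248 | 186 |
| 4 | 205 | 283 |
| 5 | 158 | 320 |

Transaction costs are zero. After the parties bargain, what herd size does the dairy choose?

3

Bargaining reaches the level where marginal profit last exceeds marginal odour cost.
That holds through level 3 (248 ≥ 186) but not at 4 (205 < 283).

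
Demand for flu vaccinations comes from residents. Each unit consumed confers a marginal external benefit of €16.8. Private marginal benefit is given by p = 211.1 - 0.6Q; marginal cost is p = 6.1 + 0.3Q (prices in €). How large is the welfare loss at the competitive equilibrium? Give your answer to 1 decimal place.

Market equilibrium (private): 6.1 + 0.3Q = 211.1 - 0.6Q → Q_m = 227.7778.
Social marginal benefit = demand + MEB = 227.9 - 0.6Q.
Set SMB = MC: 227.9 - 0.6Q = 6.1 + 0.3Q → Q* = 246.4444.
Between Q* and Q_m the wedge SMB − MC runs linearly from 0 to MEB(Q_m), so the loss is a triangle.
DWL = ½ × 18.6666 × 16.8000 = 156.7994.

DWL = €156.8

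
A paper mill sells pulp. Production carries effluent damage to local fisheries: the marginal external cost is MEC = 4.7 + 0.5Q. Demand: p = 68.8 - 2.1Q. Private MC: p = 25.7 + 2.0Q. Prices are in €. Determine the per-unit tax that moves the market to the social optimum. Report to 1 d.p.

Social marginal cost = private MC + MEC = 30.4 + 2.5Q.
Set SMC = demand: 30.4 + 2.5Q = 68.8 - 2.1Q → Q* = 8.3478.
The Pigouvian tax equals MEC at Q*: 4.7 + 0.5×8.3478 = 8.8739.

tax = €8.9 per unit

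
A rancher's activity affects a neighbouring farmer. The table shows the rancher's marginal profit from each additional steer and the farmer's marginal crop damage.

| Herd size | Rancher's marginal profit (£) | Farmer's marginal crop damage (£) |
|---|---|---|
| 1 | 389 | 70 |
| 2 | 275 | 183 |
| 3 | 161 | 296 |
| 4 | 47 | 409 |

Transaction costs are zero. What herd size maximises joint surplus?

2

Bargaining reaches the level where marginal profit last exceeds marginal crop damage.
That holds through level 2 (275 ≥ 183) but not at 3 (161 < 296).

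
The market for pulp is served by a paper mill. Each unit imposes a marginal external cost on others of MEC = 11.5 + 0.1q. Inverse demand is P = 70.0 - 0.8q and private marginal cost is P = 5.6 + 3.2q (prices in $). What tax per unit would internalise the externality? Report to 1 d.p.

tax = $12.8 per unit

Social marginal cost = private MC + MEC = 17.1 + 3.3q.
Set SMC = demand: 17.1 + 3.3q = 70.0 - 0.8q → q* = 12.9024.
The Pigouvian tax equals MEC at q*: 11.5 + 0.1×12.9024 = 12.7902.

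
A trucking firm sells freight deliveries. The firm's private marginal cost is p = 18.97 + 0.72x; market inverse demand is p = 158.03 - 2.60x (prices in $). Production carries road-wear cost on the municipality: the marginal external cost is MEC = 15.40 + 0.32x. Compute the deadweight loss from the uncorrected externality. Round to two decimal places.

DWL = $113.96

Market equilibrium (private): 18.97 + 0.72x = 158.03 - 2.60x → x_m = 41.8855.
Social marginal cost = private MC + MEC = 34.37 + 1.04x.
Set SMC = demand: 34.37 + 1.04x = 158.03 - 2.60x → x* = 33.9725.
The loss is the area between SMC and demand from x* to x_m; with linear curves that's a triangle of height MEC(x_m).
DWL = ½ × 7.9130 × 28.8034 = 113.9607.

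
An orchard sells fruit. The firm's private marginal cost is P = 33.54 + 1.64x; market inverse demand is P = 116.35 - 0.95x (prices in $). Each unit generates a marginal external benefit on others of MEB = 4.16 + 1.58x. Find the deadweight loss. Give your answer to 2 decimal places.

Market equilibrium (private): 33.54 + 1.64x = 116.35 - 0.95x → x_m = 31.9730.
Social marginal cost = private MC − MEB = 29.38 + 0.06x.
Set SMC = demand: 29.38 + 0.06x = 116.35 - 0.95x → x* = 86.1089.
The welfare-loss triangle has base |x_m − x*| and height MEB(x_m) (the vertical gap between SMC and demand is zero at x* and MEB at x_m).
DWL = ½ × 54.1359 × 54.6773 = 1480.0024.

DWL = $1480.00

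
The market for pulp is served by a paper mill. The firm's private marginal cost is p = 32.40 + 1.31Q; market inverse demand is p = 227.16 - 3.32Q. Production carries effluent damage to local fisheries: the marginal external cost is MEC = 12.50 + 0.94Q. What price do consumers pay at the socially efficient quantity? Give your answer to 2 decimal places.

Social marginal cost = private MC + MEC = 44.90 + 2.25Q.
Set SMC = demand: 44.90 + 2.25Q = 227.16 - 3.32Q → Q* = 32.7217.
Consumer price on the demand curve at Q*: 227.16 − 3.32×32.7217 = 118.5240.

P = 118.52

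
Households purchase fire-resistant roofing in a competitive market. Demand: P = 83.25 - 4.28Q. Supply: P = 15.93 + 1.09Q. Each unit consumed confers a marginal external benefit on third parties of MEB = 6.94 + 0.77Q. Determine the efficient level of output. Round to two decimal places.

Q* = 16.14

Social marginal benefit = demand + MEB = 90.19 - 3.51Q.
Set SMB = MC: 90.19 - 3.51Q = 15.93 + 1.09Q → Q* = 16.1435.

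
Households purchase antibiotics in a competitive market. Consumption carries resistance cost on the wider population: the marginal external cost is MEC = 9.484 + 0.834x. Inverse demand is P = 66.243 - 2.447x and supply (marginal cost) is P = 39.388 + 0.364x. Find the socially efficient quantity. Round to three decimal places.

x* = 4.766

Social marginal benefit = demand − MEC = 56.759 - 3.281x.
Set SMB = MC: 56.759 - 3.281x = 39.388 + 0.364x → x* = 4.7657.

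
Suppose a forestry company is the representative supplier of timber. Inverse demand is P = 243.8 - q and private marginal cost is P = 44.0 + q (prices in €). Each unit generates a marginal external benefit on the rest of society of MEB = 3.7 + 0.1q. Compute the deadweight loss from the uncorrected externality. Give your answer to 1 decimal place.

DWL = €49.3

Market equilibrium (private): 44.0 + q = 243.8 - q → q_m = 99.9000.
Social marginal cost = private MC − MEB = 40.3 + 0.9q.
Set SMC = demand: 40.3 + 0.9q = 243.8 - q → q* = 107.1053.
The loss is the area between SMC and demand from q* to q_m; with linear curves that's a triangle of height MEB(q_m).
DWL = ½ × 7.2053 × 13.6900 = 49.3203.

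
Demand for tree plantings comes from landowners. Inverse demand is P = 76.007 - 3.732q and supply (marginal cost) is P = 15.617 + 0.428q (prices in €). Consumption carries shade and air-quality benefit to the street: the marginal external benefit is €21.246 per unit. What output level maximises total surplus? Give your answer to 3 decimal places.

q* = 19.624

Social marginal benefit = demand + MEB = 97.253 - 3.732q.
Set SMB = MC: 97.253 - 3.732q = 15.617 + 0.428q → q* = 19.6240.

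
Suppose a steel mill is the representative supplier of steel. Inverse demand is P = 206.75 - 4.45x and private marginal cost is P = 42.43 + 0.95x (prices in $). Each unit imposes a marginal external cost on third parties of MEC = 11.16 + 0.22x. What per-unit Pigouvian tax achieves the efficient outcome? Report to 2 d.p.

Social marginal cost = private MC + MEC = 53.59 + 1.17x.
Set SMC = demand: 53.59 + 1.17x = 206.75 - 4.45x → x* = 27.2527.
The Pigouvian tax equals MEC at x*: 11.16 + 0.22×27.2527 = 17.1556.

tax = $17.16 per unit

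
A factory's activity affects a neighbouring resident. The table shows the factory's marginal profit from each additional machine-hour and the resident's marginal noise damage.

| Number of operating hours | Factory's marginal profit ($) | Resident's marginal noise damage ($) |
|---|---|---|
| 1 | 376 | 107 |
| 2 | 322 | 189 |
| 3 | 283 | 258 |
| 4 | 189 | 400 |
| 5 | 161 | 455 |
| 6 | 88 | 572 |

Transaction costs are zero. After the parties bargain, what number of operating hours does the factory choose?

Bargaining reaches the level where marginal profit last exceeds marginal noise damage.
That holds through level 3 (283 ≥ 258) but not at 4 (189 < 400).

3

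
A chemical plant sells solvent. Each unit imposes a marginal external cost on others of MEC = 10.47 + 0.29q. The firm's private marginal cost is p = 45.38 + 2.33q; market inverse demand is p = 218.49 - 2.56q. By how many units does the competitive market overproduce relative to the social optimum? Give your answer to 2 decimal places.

Market equilibrium (private): 45.38 + 2.33q = 218.49 - 2.56q → q_m = 35.4008.
Social marginal cost = private MC + MEC = 55.85 + 2.62q.
Set SMC = demand: 55.85 + 2.62q = 218.49 - 2.56q → q* = 31.3977.
Gap = |35.4008 − 31.3977| = 4.0031.

4.00 units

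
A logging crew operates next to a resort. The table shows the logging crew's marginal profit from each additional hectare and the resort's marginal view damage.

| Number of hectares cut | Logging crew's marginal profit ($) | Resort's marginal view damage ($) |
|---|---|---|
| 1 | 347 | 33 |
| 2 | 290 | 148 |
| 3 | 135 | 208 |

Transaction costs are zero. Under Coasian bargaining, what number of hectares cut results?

2

Bargaining reaches the level where marginal profit last exceeds marginal view damage.
That holds through level 2 (290 ≥ 148) but not at 3 (135 < 208).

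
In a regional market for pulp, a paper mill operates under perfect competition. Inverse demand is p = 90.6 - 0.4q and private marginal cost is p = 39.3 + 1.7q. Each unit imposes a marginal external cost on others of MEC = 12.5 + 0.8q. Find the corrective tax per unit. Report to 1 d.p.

tax = 23.2 per unit

Social marginal cost = private MC + MEC = 51.8 + 2.5q.
Set SMC = demand: 51.8 + 2.5q = 90.6 - 0.4q → q* = 13.3793.
The Pigouvian tax equals MEC at q*: 12.5 + 0.8×13.3793 = 23.2034.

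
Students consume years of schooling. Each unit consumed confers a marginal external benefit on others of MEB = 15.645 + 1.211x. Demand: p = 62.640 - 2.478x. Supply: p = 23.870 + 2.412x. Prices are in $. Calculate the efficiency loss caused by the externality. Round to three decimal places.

DWL = $86.624

Market equilibrium (private): 23.870 + 2.412x = 62.640 - 2.478x → x_m = 7.9284.
Social marginal benefit = demand + MEB = 78.285 - 1.267x.
Set SMB = MC: 78.285 - 1.267x = 23.870 + 2.412x → x* = 14.7907.
Between x* and x_m the wedge SMB − MC runs linearly from 0 to MEB(x_m), so the loss is a triangle.
DWL = ½ × 6.8623 × 25.2463 = 86.6238.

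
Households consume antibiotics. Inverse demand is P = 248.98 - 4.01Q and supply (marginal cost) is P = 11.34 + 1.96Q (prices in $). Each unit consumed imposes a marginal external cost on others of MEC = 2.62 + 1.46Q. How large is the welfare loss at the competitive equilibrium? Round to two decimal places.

Market equilibrium (private): 11.34 + 1.96Q = 248.98 - 4.01Q → Q_m = 39.8057.
Social marginal benefit = demand − MEC = 246.36 - 5.47Q.
Set SMB = MC: 246.36 - 5.47Q = 11.34 + 1.96Q → Q* = 31.6312.
The welfare-loss triangle has base |Q_m − Q*| and height MEC(Q_m) (the vertical gap between SMB and MC is zero at Q* and MEC at Q_m).
DWL = ½ × 8.1745 × 60.7363 = 248.2444.

DWL = $248.24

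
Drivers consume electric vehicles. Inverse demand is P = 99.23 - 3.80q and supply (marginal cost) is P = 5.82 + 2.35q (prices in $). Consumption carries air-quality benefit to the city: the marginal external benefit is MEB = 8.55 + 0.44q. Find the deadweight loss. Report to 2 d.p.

Market equilibrium (private): 5.82 + 2.35q = 99.23 - 3.80q → q_m = 15.1886.
Social marginal benefit = demand + MEB = 107.78 - 3.36q.
Set SMB = MC: 107.78 - 3.36q = 5.82 + 2.35q → q* = 17.8564.
Between q* and q_m the wedge SMB − MC runs linearly from 0 to MEB(q_m), so the loss is a triangle.
DWL = ½ × 2.6678 × 15.2330 = 20.3193.

DWL = $20.32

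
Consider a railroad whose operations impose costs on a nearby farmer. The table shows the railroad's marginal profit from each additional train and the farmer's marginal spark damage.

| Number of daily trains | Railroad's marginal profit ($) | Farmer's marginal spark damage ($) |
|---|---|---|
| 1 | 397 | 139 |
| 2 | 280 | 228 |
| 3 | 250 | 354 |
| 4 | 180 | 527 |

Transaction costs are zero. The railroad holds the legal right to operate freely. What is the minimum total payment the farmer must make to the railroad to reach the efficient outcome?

$430

Left alone the railroad would choose level 4 (marginal profit stays positive).
Efficient level: k* = 2 (marginal profit ≥ marginal spark damage through 2).
The farmer must at least cover the railroad's forgone profit from cutting 4→2: 250 + 180 = 430.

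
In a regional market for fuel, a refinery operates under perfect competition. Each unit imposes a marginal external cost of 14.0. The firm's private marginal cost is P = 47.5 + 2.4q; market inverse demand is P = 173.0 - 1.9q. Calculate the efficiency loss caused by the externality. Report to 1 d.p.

DWL = 22.8

Market equilibrium (private): 47.5 + 2.4q = 173.0 - 1.9q → q_m = 29.1860.
Social marginal cost = private MC + MEC = 61.5 + 2.4q.
Set SMC = demand: 61.5 + 2.4q = 173.0 - 1.9q → q* = 25.9302.
The loss is the area between SMC and demand from q* to q_m; with linear curves that's a triangle of height MEC(q_m).
DWL = ½ × 3.2558 × 14.0000 = 22.7906.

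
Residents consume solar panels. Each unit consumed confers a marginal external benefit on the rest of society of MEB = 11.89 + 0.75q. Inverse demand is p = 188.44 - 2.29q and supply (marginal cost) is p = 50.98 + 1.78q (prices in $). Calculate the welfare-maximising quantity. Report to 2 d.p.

Social marginal benefit = demand + MEB = 200.33 - 1.54q.
Set SMB = MC: 200.33 - 1.54q = 50.98 + 1.78q → q* = 44.9849.

q* = 44.98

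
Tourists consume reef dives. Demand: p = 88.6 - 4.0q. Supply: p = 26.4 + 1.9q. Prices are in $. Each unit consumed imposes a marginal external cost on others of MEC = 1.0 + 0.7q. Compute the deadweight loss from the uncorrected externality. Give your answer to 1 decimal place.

DWL = $5.3

Market equilibrium (private): 26.4 + 1.9q = 88.6 - 4.0q → q_m = 10.5424.
Social marginal benefit = demand − MEC = 87.6 - 4.7q.
Set SMB = MC: 87.6 - 4.7q = 26.4 + 1.9q → q* = 9.2727.
Between q* and q_m the wedge MC − SMB runs linearly from 0 to MEC(q_m), so the loss is a triangle.
DWL = ½ × 1.2697 × 8.3797 = 5.3199.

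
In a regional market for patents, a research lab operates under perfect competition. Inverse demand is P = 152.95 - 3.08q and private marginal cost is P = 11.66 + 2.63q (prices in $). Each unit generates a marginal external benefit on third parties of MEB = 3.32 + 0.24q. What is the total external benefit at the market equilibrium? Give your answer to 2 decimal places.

Market equilibrium (private): 11.66 + 2.63q = 152.95 - 3.08q → q_m = 24.7443.
Total external benefit = ∫₀^{q_m} (3.32 + 0.24q) dq = 3.32×24.7443 + ½×0.24×24.7443² = 155.6247.

$155.62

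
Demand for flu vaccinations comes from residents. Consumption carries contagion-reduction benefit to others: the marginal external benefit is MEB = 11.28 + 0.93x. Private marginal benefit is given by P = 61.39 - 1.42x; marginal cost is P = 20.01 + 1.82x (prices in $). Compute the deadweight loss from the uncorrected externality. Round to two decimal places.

DWL = $116.08

Market equilibrium (private): 20.01 + 1.82x = 61.39 - 1.42x → x_m = 12.7716.
Social marginal benefit = demand + MEB = 72.67 - 0.49x.
Set SMB = MC: 72.67 - 0.49x = 20.01 + 1.82x → x* = 22.7965.
The welfare-loss triangle has base |x_m − x*| and height MEB(x_m) (the vertical gap between SMB and MC is zero at x* and MEB at x_m).
DWL = ½ × 10.0249 × 23.1576 = 116.0763.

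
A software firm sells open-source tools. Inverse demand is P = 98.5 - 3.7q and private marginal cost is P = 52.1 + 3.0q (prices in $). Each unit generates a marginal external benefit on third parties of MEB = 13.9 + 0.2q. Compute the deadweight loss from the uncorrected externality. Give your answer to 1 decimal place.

Market equilibrium (private): 52.1 + 3.0q = 98.5 - 3.7q → q_m = 6.9254.
Social marginal cost = private MC − MEB = 38.2 + 2.8q.
Set SMC = demand: 38.2 + 2.8q = 98.5 - 3.7q → q* = 9.2769.
The welfare-loss triangle has base |q_m − q*| and height MEB(q_m) (the vertical gap between SMC and demand is zero at q* and MEB at q_m).
DWL = ½ × 2.3515 × 15.2851 = 17.9715.

DWL = $18.0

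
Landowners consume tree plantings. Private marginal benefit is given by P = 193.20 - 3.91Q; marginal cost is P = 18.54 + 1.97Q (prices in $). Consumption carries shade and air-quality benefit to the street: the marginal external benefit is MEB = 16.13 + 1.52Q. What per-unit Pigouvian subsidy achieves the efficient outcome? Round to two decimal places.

subsidy = $82.64 per unit

Social marginal benefit = demand + MEB = 209.33 - 2.39Q.
Set SMB = MC: 209.33 - 2.39Q = 18.54 + 1.97Q → Q* = 43.7592.
The Pigouvian subsidy equals MEB at Q*: 16.13 + 1.52×43.7592 = 82.6440.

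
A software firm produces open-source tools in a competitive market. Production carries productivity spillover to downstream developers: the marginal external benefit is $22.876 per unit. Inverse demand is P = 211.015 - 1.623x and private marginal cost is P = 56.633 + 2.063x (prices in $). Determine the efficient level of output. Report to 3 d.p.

x* = 48.090

Social marginal cost = private MC − MEB = 33.757 + 2.063x.
Set SMC = demand: 33.757 + 2.063x = 211.015 - 1.623x → x* = 48.0895.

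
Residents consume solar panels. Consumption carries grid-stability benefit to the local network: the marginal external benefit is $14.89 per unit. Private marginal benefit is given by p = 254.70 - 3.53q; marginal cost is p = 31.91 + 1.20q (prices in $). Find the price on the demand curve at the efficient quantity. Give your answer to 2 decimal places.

Social marginal benefit = demand + MEB = 269.59 - 3.53q.
Set SMB = MC: 269.59 - 3.53q = 31.91 + 1.20q → q* = 50.2495.
Consumer price on the demand curve at q*: 254.70 − 3.53×50.2495 = 77.3193.

P = $77.32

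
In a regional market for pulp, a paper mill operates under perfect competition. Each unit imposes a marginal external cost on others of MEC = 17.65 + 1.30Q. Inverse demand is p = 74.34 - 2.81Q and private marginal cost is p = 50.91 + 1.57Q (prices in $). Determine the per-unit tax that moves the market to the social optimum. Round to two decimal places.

Social marginal cost = private MC + MEC = 68.56 + 2.87Q.
Set SMC = demand: 68.56 + 2.87Q = 74.34 - 2.81Q → Q* = 1.0176.
The Pigouvian tax equals MEC at Q*: 17.65 + 1.30×1.0176 = 18.9729.

tax = $18.97 per unit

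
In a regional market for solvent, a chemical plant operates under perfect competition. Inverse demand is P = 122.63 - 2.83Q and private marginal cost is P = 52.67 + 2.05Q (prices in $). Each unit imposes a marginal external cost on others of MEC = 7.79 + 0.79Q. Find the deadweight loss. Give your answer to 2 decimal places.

Market equilibrium (private): 52.67 + 2.05Q = 122.63 - 2.83Q → Q_m = 14.3361.
Social marginal cost = private MC + MEC = 60.46 + 2.84Q.
Set SMC = demand: 60.46 + 2.84Q = 122.63 - 2.83Q → Q* = 10.9647.
Height of the DWL triangle at Q_m is SMC(Q_m) − demand(Q_m) = MEC(Q_m) = 19.1155.
DWL = ½ × 3.3714 × 19.1155 = 32.2230.

DWL = $32.22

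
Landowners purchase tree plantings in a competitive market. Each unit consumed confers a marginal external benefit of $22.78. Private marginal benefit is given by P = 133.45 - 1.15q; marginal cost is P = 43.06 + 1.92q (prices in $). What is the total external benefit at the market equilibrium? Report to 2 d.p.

Market equilibrium (private): 43.06 + 1.92q = 133.45 - 1.15q → q_m = 29.4430.
Total external benefit = MEB × q_m = 22.78 × 29.4430 = 670.7115.

$670.71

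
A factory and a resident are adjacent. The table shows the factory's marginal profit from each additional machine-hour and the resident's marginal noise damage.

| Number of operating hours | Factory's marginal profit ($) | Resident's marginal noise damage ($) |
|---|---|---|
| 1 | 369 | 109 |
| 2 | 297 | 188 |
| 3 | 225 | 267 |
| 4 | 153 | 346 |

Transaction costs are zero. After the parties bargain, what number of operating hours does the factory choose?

2

Bargaining reaches the level where marginal profit last exceeds marginal noise damage.
That holds through level 2 (297 ≥ 188) but not at 3 (225 < 267).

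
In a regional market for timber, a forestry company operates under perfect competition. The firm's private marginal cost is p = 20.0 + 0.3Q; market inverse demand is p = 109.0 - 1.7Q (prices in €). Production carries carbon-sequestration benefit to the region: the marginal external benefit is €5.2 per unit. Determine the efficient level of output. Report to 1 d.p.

Q* = 47.1

Social marginal cost = private MC − MEB = 14.8 + 0.3Q.
Set SMC = demand: 14.8 + 0.3Q = 109.0 - 1.7Q → Q* = 47.1000.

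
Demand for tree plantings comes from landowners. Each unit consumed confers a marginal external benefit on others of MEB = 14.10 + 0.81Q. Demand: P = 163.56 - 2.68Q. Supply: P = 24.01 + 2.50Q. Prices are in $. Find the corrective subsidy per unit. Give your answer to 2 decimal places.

subsidy = $42.58 per unit

Social marginal benefit = demand + MEB = 177.66 - 1.87Q.
Set SMB = MC: 177.66 - 1.87Q = 24.01 + 2.50Q → Q* = 35.1602.
The Pigouvian subsidy equals MEB at Q*: 14.10 + 0.81×35.1602 = 42.5798.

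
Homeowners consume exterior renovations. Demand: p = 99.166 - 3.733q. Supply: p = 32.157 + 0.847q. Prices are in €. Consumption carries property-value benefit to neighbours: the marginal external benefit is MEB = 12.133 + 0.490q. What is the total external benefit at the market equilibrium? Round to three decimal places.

€229.960

Market equilibrium (private): 32.157 + 0.847q = 99.166 - 3.733q → q_m = 14.6308.
Total external benefit = ∫₀^{q_m} (12.133 + 0.490q) dq = 12.133×14.6308 + ½×0.490×14.6308² = 229.9603.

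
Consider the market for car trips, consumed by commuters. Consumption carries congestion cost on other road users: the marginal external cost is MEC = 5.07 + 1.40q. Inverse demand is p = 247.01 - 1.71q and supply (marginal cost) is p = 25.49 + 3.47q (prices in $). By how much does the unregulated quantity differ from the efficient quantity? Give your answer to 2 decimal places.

Market equilibrium (private): 25.49 + 3.47q = 247.01 - 1.71q → q_m = 42.7645.
Social marginal benefit = demand − MEC = 241.94 - 3.11q.
Set SMB = MC: 241.94 - 3.11q = 25.49 + 3.47q → q* = 32.8951.
Gap = |42.7645 − 32.8951| = 9.8694.

9.87 units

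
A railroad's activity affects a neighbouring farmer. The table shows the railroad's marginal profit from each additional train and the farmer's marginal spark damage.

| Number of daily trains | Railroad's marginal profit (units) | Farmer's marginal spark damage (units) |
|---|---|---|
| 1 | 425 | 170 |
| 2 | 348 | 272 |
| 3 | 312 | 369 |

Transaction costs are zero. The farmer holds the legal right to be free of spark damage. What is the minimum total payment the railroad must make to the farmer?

Efficient level: marginal profit ≥ marginal spark damage through level 2, so k* = 2.
With the farmer holding the right, the railroad must at least compensate total damage at k*: 170 + 272 = 442.

442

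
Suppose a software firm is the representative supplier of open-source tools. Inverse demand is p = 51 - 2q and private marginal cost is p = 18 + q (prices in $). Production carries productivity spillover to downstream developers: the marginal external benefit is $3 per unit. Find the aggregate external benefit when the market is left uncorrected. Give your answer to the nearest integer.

$33

Market equilibrium (private): 18 + q = 51 - 2q → q_m = 11.0000.
Total external benefit = MEB × q_m = 3 × 11.0000 = 33.0000.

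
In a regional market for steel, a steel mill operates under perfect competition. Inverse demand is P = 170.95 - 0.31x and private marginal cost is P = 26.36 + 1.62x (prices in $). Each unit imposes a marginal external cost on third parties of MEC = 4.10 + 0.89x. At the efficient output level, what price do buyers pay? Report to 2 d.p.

Social marginal cost = private MC + MEC = 30.46 + 2.51x.
Set SMC = demand: 30.46 + 2.51x = 170.95 - 0.31x → x* = 49.8191.
Consumer price on the demand curve at x*: 170.95 − 0.31×49.8191 = 155.5061.

P = $155.51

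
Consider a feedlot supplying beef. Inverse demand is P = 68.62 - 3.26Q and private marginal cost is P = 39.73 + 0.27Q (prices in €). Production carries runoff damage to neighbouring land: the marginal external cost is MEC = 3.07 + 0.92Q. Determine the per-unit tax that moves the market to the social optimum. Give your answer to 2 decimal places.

tax = €8.41 per unit

Social marginal cost = private MC + MEC = 42.80 + 1.19Q.
Set SMC = demand: 42.80 + 1.19Q = 68.62 - 3.26Q → Q* = 5.8022.
The Pigouvian tax equals MEC at Q*: 3.07 + 0.92×5.8022 = 8.4080.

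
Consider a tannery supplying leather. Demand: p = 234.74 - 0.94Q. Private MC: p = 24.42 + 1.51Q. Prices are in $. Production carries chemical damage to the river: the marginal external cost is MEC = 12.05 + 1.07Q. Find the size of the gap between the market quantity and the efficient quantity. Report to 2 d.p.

29.52 units

Market equilibrium (private): 24.42 + 1.51Q = 234.74 - 0.94Q → Q_m = 85.8449.
Social marginal cost = private MC + MEC = 36.47 + 2.58Q.
Set SMC = demand: 36.47 + 2.58Q = 234.74 - 0.94Q → Q* = 56.3267.
Gap = |85.8449 − 56.3267| = 29.5182.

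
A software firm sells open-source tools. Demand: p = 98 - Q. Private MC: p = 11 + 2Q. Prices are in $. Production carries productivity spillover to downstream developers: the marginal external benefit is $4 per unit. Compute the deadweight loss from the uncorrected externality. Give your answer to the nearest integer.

Market equilibrium (private): 11 + 2Q = 98 - Q → Q_m = 29.0000.
Social marginal cost = private MC − MEB = 7 + 2Q.
Set SMC = demand: 7 + 2Q = 98 - Q → Q* = 30.3333.
Height of the DWL triangle at Q_m is demand(Q_m) − SMC(Q_m) = MEB(Q_m) = 4.0000.
DWL = ½ × 1.3333 × 4.0000 = 2.6666.

DWL = $3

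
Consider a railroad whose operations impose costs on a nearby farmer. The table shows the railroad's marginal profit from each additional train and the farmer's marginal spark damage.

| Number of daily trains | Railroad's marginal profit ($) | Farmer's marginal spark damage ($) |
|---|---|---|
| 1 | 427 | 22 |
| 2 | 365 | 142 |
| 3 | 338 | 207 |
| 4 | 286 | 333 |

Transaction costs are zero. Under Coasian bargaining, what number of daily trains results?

Bargaining reaches the level where marginal profit last exceeds marginal spark damage.
That holds through level 3 (338 ≥ 207) but not at 4 (286 < 333).

3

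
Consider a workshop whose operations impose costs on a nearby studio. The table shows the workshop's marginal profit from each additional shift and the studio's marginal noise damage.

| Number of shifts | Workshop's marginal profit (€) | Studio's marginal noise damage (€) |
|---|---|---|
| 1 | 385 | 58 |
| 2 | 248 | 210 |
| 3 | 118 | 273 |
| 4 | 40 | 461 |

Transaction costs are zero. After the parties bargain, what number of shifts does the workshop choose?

Bargaining reaches the level where marginal profit last exceeds marginal noise damage.
That holds through level 2 (248 ≥ 210) but not at 3 (118 < 273).

2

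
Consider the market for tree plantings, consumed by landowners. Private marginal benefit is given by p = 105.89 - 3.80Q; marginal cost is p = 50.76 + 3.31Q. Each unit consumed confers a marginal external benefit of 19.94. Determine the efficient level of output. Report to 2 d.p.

Social marginal benefit = demand + MEB = 125.83 - 3.80Q.
Set SMB = MC: 125.83 - 3.80Q = 50.76 + 3.31Q → Q* = 10.5584.

Q* = 10.56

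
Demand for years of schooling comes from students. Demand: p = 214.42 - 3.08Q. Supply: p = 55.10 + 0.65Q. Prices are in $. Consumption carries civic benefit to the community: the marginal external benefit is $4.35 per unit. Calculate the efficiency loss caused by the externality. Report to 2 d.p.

Market equilibrium (private): 55.10 + 0.65Q = 214.42 - 3.08Q → Q_m = 42.7131.
Social marginal benefit = demand + MEB = 218.77 - 3.08Q.
Set SMB = MC: 218.77 - 3.08Q = 55.10 + 0.65Q → Q* = 43.8794.
The loss is the area between SMB and MC from Q* to Q_m; with linear curves that's a triangle of height MEB(Q_m).
DWL = ½ × 1.1663 × 4.3500 = 2.5367.

DWL = $2.54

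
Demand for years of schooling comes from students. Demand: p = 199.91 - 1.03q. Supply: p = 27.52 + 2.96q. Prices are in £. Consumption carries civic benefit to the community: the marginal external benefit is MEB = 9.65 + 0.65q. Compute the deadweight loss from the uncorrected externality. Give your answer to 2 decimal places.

Market equilibrium (private): 27.52 + 2.96q = 199.91 - 1.03q → q_m = 43.2055.
Social marginal benefit = demand + MEB = 209.56 - 0.38q.
Set SMB = MC: 209.56 - 0.38q = 27.52 + 2.96q → q* = 54.5030.
Between q* and q_m the wedge SMB − MC runs linearly from 0 to MEB(q_m), so the loss is a triangle.
DWL = ½ × 11.2975 × 37.7336 = 213.1477.

DWL = £213.15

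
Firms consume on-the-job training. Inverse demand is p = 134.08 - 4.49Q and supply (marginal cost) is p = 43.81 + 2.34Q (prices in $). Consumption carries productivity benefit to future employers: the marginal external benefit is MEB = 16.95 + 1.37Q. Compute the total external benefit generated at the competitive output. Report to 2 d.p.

$343.68

Market equilibrium (private): 43.81 + 2.34Q = 134.08 - 4.49Q → Q_m = 13.2167.
Total external benefit = ∫₀^{Q_m} (16.95 + 1.37Q) dQ = 16.95×13.2167 + ½×1.37×13.2167² = 343.6797.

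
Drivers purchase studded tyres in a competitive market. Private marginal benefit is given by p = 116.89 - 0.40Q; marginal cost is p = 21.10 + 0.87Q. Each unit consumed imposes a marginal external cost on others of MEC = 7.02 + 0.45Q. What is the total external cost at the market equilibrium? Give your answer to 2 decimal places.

Market equilibrium (private): 21.10 + 0.87Q = 116.89 - 0.40Q → Q_m = 75.4252.
Total external cost = ∫₀^{Q_m} (7.02 + 0.45Q) dQ = 7.02×75.4252 + ½×0.45×75.4252² = 1809.5011.

1809.50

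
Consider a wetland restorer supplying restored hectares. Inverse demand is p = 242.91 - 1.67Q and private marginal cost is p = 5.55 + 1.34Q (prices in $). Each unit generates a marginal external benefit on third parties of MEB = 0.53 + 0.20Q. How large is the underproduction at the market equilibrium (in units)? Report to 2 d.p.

Market equilibrium (private): 5.55 + 1.34Q = 242.91 - 1.67Q → Q_m = 78.8571.
Social marginal cost = private MC − MEB = 5.02 + 1.14Q.
Set SMC = demand: 5.02 + 1.14Q = 242.91 - 1.67Q → Q* = 84.6584.
Gap = |78.8571 − 84.6584| = 5.8013.

5.80 units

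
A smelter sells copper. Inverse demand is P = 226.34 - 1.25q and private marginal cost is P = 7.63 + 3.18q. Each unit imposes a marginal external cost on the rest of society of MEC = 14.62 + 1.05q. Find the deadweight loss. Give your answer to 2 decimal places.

Market equilibrium (private): 7.63 + 3.18q = 226.34 - 1.25q → q_m = 49.3702.
Social marginal cost = private MC + MEC = 22.25 + 4.23q.
Set SMC = demand: 22.25 + 4.23q = 226.34 - 1.25q → q* = 37.2427.
Height of the DWL triangle at q_m is SMC(q_m) − demand(q_m) = MEC(q_m) = 66.4587.
DWL = ½ × 12.1275 × 66.4587 = 402.9889.

DWL = 402.99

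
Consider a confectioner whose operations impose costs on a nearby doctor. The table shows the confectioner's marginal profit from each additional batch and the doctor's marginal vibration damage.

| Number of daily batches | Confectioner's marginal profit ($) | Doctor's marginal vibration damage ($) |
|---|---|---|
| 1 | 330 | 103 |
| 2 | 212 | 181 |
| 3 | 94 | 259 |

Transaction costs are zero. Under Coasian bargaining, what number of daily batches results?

Bargaining reaches the level where marginal profit last exceeds marginal vibration damage.
That holds through level 2 (212 ≥ 181) but not at 3 (94 < 259).

2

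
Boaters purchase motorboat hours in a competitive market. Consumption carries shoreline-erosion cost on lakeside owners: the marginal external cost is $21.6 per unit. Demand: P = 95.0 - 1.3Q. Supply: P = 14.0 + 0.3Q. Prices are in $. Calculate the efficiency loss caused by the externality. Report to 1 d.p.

DWL = $145.8

Market equilibrium (private): 14.0 + 0.3Q = 95.0 - 1.3Q → Q_m = 50.6250.
Social marginal benefit = demand − MEC = 73.4 - 1.3Q.
Set SMB = MC: 73.4 - 1.3Q = 14.0 + 0.3Q → Q* = 37.1250.
The loss is the area between SMB and MC from Q* to Q_m; with linear curves that's a triangle of height MEC(Q_m).
DWL = ½ × 13.5000 × 21.6000 = 145.8000.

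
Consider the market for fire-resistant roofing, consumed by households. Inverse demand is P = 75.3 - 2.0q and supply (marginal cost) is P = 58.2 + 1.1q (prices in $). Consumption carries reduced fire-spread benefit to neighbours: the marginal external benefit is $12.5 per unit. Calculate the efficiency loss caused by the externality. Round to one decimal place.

Market equilibrium (private): 58.2 + 1.1q = 75.3 - 2.0q → q_m = 5.5161.
Social marginal benefit = demand + MEB = 87.8 - 2.0q.
Set SMB = MC: 87.8 - 2.0q = 58.2 + 1.1q → q* = 9.5484.
Between q* and q_m the wedge SMB − MC runs linearly from 0 to MEB(q_m), so the loss is a triangle.
DWL = ½ × 4.0323 × 12.5000 = 25.2019.

DWL = $25.2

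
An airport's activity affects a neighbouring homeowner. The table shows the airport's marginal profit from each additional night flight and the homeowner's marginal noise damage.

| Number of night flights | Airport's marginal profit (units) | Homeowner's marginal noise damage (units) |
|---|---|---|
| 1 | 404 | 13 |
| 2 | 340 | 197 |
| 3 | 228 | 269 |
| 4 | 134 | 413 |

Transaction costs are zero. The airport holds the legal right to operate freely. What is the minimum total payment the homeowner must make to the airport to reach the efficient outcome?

362

Left alone the airport would choose level 4 (marginal profit stays positive).
Efficient level: k* = 2 (marginal profit ≥ marginal noise damage through 2).
The homeowner must at least cover the airport's forgone profit from cutting 4→2: 228 + 134 = 362.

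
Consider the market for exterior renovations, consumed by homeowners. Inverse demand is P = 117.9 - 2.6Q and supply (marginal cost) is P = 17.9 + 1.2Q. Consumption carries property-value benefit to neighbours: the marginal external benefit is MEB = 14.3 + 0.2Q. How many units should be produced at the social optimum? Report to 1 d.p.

Q* = 31.8

Social marginal benefit = demand + MEB = 132.2 - 2.4Q.
Set SMB = MC: 132.2 - 2.4Q = 17.9 + 1.2Q → Q* = 31.7500.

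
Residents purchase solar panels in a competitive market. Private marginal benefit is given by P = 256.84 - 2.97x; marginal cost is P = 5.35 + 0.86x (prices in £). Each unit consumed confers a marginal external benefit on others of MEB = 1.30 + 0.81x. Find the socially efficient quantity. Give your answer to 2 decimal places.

Social marginal benefit = demand + MEB = 258.14 - 2.16x.
Set SMB = MC: 258.14 - 2.16x = 5.35 + 0.86x → x* = 83.7053.

x* = 83.71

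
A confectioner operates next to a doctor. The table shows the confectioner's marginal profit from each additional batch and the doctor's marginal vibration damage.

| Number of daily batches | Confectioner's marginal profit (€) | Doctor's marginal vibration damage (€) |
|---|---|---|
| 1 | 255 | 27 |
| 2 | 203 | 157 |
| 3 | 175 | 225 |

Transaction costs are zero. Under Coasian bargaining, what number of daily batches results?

2

Bargaining reaches the level where marginal profit last exceeds marginal vibration damage.
That holds through level 2 (203 ≥ 157) but not at 3 (175 < 225).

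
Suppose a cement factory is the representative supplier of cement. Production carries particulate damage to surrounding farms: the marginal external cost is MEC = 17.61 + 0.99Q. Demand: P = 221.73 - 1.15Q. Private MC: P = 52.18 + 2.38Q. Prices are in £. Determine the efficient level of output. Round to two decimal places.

Q* = 33.62

Social marginal cost = private MC + MEC = 69.79 + 3.37Q.
Set SMC = demand: 69.79 + 3.37Q = 221.73 - 1.15Q → Q* = 33.6150.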